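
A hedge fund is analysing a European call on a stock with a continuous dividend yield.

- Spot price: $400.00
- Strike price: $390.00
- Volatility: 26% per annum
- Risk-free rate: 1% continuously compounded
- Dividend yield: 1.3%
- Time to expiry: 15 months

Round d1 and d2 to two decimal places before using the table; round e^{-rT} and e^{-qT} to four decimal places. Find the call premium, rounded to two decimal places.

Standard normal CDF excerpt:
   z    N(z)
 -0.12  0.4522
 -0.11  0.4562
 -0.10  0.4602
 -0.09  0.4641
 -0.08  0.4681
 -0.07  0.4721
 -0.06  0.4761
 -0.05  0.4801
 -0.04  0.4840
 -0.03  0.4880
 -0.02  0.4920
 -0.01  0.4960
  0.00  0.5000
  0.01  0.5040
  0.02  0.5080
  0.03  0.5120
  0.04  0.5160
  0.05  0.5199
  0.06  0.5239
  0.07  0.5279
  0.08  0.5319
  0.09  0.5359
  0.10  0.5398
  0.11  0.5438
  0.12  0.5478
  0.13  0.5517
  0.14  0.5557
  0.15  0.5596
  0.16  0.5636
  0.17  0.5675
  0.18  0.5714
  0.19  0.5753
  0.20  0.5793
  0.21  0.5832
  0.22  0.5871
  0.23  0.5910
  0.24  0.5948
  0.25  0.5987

σ√T = 0.26·√1.25 = 0.2907
ln(S/K) + (r − q + σ²/2)T = ln(400/390) + (0.01 − 0.013 + 0.26²/2)·1.25 = 0.0253 + 0.0385 = 0.0638
d₁ = 0.0638 / 0.2907 = 0.2195 ≈ 0.22
d₂ = d₁ − σ√T = 0.2195 − 0.2907 = -0.0711 ≈ -0.07
exp(−qT) = exp(−0.013·1.25) = 0.9839;  exp(−rT) = exp(−0.01·1.25) = 0.9876
C = 400·0.9839·N(0.22) − 390·0.9876·N(-0.07) = 400·0.9839·0.5871 − 390·0.9876·0.4721 = 231.0591 − 181.8359 = 49.2232

$49.22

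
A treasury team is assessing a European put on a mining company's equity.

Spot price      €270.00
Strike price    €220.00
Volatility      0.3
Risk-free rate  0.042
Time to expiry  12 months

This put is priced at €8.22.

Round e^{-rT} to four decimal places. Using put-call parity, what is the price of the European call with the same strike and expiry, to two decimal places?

€67.26

exp(−rT) = exp(−0.042·1) = 0.9589
Put-call parity: C − P = S − K·e^(−rT) = 270 − 220·0.9589 = 270 − 210.9580 = 59.0420
C = P + (C − P) = 8.22 + (59.0420) = 67.2620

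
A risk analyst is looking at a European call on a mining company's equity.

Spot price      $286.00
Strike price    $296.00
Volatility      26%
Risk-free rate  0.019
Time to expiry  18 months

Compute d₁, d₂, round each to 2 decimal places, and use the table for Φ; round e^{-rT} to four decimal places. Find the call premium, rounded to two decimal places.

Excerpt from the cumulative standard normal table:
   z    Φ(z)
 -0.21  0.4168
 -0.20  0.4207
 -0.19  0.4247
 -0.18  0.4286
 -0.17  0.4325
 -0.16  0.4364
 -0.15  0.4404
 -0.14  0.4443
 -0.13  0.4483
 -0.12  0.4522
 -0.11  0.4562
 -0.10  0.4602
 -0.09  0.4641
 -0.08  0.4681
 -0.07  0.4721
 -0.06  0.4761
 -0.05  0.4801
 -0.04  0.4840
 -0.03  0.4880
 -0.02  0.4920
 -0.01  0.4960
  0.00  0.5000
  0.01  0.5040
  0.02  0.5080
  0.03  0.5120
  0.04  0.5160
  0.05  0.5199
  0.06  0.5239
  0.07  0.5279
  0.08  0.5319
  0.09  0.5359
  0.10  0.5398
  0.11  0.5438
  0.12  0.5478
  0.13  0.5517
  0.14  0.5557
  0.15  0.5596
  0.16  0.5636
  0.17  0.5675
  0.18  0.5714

$35.63

σ√T = 0.26·√1.5 = 0.3184
ln(S/K) + (r + σ²/2)T = ln(286/296) + (0.019 + 0.26²/2)·1.5 = -0.0344 + 0.0792 = 0.0448
d₁ = 0.0448 / 0.3184 = 0.1408 ≈ 0.14
d₂ = d₁ − σ√T = 0.1408 − 0.3184 = -0.1776 ≈ -0.18
e^(−rT) = e^(−0.019·1.5) = 0.9719
N(d₁) = N(0.14) = 0.5557;  N(d₂) = N(-0.18) = 0.4286
C = 286·0.5557 − 296·0.9719·0.4286 = 158.9302 − 123.3007 = 35.6295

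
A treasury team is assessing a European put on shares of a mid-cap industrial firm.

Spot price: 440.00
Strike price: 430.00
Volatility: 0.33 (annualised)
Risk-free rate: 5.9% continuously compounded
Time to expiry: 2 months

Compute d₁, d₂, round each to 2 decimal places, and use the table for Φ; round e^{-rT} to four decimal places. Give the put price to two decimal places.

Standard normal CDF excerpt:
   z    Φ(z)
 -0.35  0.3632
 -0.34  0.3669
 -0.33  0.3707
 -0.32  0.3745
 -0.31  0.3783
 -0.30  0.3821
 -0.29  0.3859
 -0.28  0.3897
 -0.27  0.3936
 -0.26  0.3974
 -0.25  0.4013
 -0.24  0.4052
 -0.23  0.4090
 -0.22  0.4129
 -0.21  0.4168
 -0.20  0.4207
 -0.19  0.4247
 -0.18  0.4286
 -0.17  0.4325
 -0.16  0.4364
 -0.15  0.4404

16.04

σ√T = 0.33 × 0.4082 = 0.1347
d₁ = [ln(440/430) + (0.059 + ½·0.33²)·0.1667] / (σ√T) = (0.0230 + 0.0189) / 0.1347 = 0.3110 → 0.31
d₂ = 0.3110 − 0.1347 = 0.1763 → 0.18
e^(−rT) = e^(−0.059·0.1667) = 0.9902
N(−d₂) = N(-0.18) = 0.4286;  N(−d₁) = N(-0.31) = 0.3783
P = 430·0.9902·0.4286 − 440·0.3783 = 182.4919 − 166.4520 = 16.0399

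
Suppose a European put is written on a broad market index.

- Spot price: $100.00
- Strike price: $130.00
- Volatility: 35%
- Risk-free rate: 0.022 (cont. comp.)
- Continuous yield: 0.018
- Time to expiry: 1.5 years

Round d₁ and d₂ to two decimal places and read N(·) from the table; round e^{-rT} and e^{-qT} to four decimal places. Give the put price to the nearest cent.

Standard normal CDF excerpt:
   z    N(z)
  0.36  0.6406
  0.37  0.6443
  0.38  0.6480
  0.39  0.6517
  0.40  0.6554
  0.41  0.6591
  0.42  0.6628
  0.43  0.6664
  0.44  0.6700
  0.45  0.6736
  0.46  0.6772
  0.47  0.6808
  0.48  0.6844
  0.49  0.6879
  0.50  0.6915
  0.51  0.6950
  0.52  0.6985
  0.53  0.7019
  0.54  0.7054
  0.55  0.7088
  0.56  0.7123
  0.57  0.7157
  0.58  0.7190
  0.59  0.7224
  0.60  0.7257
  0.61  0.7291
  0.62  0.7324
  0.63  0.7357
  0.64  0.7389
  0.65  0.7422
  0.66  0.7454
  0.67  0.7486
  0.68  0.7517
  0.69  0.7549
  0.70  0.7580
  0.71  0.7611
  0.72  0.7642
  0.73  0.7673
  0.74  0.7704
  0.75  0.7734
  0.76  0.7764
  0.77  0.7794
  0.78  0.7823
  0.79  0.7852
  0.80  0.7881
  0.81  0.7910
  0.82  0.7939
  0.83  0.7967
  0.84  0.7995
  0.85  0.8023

$36.41

σ√T = 0.35·√1.5 = 0.4287
d₁ = [ln(100/130) + (0.022 − 0.018 + 0.35²/2)·1.5] / 0.4287 = [-0.2624 + 0.0979] / 0.4287 = -0.3837 which rounds to -0.38
d₂ = d₁ − σ√T = -0.3837 − 0.4287 = -0.8124 which rounds to -0.81
e^(−qT) = e^(−0.018·1.5) = 0.9734;  e^(−rT) = e^(−0.022·1.5) = 0.9675
N(−d₂) = N(0.81) = 0.7910;  N(−d₁) = N(0.38) = 0.6480
P = 130·0.9675·0.7910 − 100·0.9734·0.6480 = 99.4880 − 63.0763 = 36.4117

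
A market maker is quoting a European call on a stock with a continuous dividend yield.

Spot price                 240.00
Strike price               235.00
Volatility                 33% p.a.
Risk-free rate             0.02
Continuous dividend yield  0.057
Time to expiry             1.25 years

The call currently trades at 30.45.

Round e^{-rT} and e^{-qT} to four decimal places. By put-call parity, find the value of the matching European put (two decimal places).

36.16

exp(−qT) = exp(−0.057·1.25) = 0.9312;  exp(−rT) = exp(−0.02·1.25) = 0.9753
Put-call parity: C − P = S·e^(−qT) − K·e^(−rT) = 240·0.9312 − 235·0.9753 = 223.4880 − 229.1955 = -5.7075
P = C − (C − P) = 30.45 − (-5.7075) = 36.1575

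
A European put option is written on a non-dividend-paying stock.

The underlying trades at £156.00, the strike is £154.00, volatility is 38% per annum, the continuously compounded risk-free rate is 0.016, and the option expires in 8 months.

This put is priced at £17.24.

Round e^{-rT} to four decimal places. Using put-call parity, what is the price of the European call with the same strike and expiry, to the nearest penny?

e^(−rT) = e^(−0.016·0.6667) = 0.9894
Put-call parity: C − P = S − K·e^(−rT) = 156 − 154·0.9894 = 156 − 152.3676 = 3.6324
C = P + (C − P) = 17.24 + (3.6324) = 20.8724

£20.87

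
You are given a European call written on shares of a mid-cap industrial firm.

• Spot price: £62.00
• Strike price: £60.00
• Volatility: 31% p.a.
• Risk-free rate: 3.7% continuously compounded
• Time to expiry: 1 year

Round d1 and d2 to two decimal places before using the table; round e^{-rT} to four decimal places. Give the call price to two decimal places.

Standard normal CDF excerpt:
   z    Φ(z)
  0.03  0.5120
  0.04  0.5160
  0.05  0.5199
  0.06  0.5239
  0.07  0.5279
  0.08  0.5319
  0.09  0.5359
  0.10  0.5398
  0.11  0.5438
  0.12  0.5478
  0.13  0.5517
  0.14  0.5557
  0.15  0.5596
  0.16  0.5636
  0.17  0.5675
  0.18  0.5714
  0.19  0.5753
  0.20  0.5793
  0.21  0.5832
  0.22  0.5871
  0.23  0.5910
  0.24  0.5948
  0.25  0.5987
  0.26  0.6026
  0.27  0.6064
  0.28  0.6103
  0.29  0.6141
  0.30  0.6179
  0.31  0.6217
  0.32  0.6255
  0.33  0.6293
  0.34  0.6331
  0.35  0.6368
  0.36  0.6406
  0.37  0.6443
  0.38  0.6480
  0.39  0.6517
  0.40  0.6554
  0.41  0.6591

T = 1;  σ√T = 0.3100
d₁ = [ln(62/60) + (0.037 + 0.31²/2)·1] / 0.3100 = [0.0328 + 0.0851] / 0.3100 = 0.3801 → 0.38
d₂ = d₁ − σ√T = 0.3801 − 0.3100 = 0.0701 → 0.07
e^(−rT) = e^(−0.037·1) = 0.9637
C = 62·N(0.38) − 60·0.9637·N(0.07) = 62·0.6480 − 60·0.9637·0.5279 = 40.1760 − 30.5242 = 9.6518

£9.65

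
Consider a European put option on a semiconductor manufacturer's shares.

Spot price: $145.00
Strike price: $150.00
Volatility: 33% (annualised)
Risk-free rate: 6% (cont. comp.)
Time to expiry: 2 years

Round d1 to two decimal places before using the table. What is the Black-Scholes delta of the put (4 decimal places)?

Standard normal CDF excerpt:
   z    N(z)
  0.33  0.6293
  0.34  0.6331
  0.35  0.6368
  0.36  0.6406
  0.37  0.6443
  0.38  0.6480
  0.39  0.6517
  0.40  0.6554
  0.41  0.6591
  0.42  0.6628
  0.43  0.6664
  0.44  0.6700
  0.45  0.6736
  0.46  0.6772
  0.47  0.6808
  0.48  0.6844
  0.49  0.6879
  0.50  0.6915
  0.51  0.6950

σ√T = 0.33·√2 = 0.4667
d₁ = [ln(145/150) + (0.06 + ½·0.33²)·2] / (σ√T) = (-0.0339 + 0.2289) / 0.4667 = 0.4178 → 0.42
N(d₁) = N(0.42) = 0.6628
Δ_put = N(d₁) − 1 = 0.6628 − 1 = -0.3372

-0.3372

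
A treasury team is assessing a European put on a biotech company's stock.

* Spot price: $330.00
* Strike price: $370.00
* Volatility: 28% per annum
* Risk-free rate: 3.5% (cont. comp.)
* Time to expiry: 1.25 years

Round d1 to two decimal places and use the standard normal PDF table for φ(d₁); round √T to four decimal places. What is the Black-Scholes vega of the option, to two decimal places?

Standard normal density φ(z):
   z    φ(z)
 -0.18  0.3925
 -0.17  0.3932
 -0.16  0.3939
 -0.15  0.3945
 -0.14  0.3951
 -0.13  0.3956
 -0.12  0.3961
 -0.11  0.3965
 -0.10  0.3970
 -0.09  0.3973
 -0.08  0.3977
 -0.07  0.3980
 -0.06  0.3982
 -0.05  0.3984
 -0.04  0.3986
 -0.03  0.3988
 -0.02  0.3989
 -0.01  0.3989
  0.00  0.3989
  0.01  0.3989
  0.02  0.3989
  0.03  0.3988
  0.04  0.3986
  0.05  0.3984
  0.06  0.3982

146.84

σ√T = 0.28·√1.25 = 0.3130
d₁ = [ln(330/370) + (0.035 + 0.28²/2)·1.25] / 0.3130 = [-0.1144 + 0.0928] / 0.3130 = -0.0692 ⇒ -0.07
√T = √1.25 = 1.1180
φ(d₁) = φ(-0.07) = 0.3980
vega = S·φ(d₁)·√T = 330·0.3980·1.1180 = 146.8381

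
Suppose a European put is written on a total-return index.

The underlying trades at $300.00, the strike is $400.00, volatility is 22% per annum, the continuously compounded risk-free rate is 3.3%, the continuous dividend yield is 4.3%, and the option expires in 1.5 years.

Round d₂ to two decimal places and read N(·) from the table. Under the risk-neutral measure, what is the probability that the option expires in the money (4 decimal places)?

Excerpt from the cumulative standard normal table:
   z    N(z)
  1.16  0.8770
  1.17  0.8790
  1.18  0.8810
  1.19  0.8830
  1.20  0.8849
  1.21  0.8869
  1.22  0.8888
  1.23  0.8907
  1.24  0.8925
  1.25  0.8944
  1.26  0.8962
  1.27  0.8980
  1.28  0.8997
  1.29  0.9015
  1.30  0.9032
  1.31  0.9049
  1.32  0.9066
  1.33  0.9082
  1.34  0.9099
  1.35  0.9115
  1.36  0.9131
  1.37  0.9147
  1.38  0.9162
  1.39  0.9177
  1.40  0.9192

0.8962

σ√T = 0.22 × 1.2247 = 0.2694
d₁ = [ln(300/400) + (0.033 − 0.043 + 0.22²/2)·1.5] / 0.2694 = [-0.2877 + 0.0213] / 0.2694 = -0.9886 ≈ -0.99
d₂ = d₁ − σ√T = -0.9886 − 0.2694 = -1.2581 ≈ -1.26
Pr(exercise) under Q = N(−d₂) = N(1.26) = 0.8962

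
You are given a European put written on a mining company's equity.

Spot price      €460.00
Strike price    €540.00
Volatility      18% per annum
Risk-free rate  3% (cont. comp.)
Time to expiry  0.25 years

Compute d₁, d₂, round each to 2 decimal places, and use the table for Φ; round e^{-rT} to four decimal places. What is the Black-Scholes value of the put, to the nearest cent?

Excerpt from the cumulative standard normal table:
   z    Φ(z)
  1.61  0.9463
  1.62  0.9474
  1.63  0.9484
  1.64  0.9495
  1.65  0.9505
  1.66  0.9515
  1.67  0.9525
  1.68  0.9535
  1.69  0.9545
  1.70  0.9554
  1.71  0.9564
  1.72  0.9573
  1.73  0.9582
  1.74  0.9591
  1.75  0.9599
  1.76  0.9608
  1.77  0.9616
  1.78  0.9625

€76.80

T = 0.25;  σ√T = 0.0900
d₁ = [ln(460/540) + (0.03 + 0.18²/2)·0.25] / 0.0900 = [-0.1603 + 0.0115] / 0.0900 = -1.6533 → -1.65
d₂ = d₁ − σ√T = -1.6533 − 0.0900 = -1.7433 → -1.74
e^(−rT) = e^(−0.03·0.25) = 0.9925
P = 540·0.9925·N(1.74) − 460·N(1.65) = 540·0.9925·0.9591 − 460·0.9505 = 514.0296 − 437.2300 = 76.7996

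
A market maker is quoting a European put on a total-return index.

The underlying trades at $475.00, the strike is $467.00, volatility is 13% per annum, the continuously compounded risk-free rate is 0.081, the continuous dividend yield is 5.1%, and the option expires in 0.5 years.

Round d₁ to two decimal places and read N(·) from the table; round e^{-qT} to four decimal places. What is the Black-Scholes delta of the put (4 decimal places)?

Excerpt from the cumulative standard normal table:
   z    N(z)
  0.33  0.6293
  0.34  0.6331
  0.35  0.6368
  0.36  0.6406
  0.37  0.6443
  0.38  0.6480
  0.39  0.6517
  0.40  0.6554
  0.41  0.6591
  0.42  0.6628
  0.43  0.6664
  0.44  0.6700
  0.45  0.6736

-0.3395

σ√T = 0.13·√0.5 = 0.0919
ln(S/K) + (r − q + σ²/2)T = ln(475/467) + (0.081 − 0.051 + 0.13²/2)·0.5 = 0.0170 + 0.0192 = 0.0362
d₁ = 0.0362 / 0.0919 = 0.3939 ⇒ 0.39
N(d₁) = N(0.39) = 0.6517
Δ_put = e^(−qT)·(N(d₁) − 1) = 0.9748·(0.6517 − 1) = -0.3395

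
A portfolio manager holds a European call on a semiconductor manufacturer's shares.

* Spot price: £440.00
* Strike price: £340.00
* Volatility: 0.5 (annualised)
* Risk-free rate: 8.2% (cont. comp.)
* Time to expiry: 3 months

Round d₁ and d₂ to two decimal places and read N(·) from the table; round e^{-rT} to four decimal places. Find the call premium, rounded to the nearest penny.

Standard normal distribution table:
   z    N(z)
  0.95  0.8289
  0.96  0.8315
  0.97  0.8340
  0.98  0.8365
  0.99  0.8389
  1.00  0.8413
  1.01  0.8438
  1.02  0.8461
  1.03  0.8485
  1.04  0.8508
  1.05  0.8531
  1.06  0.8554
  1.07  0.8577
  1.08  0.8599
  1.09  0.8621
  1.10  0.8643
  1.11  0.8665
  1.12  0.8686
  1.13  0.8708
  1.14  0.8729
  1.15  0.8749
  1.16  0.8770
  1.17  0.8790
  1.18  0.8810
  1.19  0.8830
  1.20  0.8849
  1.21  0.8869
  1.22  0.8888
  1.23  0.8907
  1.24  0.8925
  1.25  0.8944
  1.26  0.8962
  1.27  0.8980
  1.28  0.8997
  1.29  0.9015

£113.26

σ√T = 0.5 × 0.5000 = 0.2500
ln(S/K) + (r + σ²/2)T = ln(440/340) + (0.082 + 0.5²/2)·0.25 = 0.2578 + 0.0518 = 0.3096
d₁ = 0.3096 / 0.2500 = 1.2383 which rounds to 1.24
d₂ = d₁ − σ√T = 1.2383 − 0.2500 = 0.9883 which rounds to 0.99
e^(−rT) = e^(−0.082·0.25) = 0.9797
N(d₁) = N(1.24) = 0.8925;  N(d₂) = N(0.99) = 0.8389
C = 440·0.8925 − 340·0.9797·0.8389 = 392.7000 − 279.4359 = 113.2641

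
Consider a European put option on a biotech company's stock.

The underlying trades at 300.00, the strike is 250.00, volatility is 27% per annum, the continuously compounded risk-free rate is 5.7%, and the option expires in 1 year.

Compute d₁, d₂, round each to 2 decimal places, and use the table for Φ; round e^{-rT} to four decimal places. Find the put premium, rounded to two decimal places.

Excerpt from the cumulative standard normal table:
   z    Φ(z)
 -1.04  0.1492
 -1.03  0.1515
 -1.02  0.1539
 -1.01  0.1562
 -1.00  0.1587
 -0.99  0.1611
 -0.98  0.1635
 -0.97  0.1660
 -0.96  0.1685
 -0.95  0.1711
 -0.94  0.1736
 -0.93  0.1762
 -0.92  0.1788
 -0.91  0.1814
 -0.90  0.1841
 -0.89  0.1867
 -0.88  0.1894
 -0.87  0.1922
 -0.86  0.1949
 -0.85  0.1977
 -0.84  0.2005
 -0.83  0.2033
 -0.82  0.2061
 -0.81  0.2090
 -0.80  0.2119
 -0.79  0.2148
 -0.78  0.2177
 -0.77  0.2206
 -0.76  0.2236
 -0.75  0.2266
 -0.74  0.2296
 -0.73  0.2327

7.34

σ√T = 0.27·√1 = 0.2700
d₁ = [ln(300/250) + (0.057 + ½·0.27²)·1] / (σ√T) = (0.1823 + 0.0935) / 0.2700 = 1.0214 → 1.02
d₂ = 1.0214 − 0.2700 = 0.7514 → 0.75
exp(−rT) = exp(−0.057·1) = 0.9446
N(−d₂) = N(-0.75) = 0.2266;  N(−d₁) = N(-1.02) = 0.1539
P = 250·0.9446·0.2266 − 300·0.1539 = 53.5116 − 46.1700 = 7.3416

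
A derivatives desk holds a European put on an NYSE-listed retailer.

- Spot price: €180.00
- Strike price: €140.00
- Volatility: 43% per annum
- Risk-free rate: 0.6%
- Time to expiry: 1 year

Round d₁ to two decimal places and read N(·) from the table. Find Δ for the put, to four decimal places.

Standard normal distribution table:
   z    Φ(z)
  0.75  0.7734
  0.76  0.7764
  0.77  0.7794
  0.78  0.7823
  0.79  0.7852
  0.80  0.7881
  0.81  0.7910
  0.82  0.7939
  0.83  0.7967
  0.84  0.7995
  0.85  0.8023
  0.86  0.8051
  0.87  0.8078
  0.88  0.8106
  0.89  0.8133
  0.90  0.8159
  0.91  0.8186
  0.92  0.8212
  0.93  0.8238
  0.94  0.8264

-0.2090

σ√T = 0.43·√1 = 0.4300
d₁ = [ln(180/140) + (0.006 + 0.43²/2)·1] / 0.4300 = [0.2513 + 0.0984] / 0.4300 = 0.8134 ⇒ 0.81
N(d₁) = N(0.81) = 0.7910
Δ_put = N(d₁) − 1 = 0.7910 − 1 = -0.2090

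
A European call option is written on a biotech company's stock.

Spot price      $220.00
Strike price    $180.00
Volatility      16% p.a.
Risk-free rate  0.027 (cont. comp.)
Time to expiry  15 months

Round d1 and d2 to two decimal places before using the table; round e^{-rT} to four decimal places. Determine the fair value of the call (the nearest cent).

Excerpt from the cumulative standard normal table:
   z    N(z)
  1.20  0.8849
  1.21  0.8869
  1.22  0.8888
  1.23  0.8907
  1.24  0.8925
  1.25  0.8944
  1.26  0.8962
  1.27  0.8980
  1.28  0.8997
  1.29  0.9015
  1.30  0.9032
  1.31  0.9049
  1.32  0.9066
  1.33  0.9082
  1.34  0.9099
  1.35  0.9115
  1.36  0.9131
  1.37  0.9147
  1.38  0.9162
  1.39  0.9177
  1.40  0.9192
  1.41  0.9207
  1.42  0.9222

$47.55

T = 1.25;  σ√T = 0.1789
d₁ = [ln(220/180) + (0.027 + 0.16²/2)·1.25] / 0.1789 = [0.2007 + 0.0498] / 0.1789 = 1.3999 ⇒ 1.40
d₂ = d₁ − σ√T = 1.3999 − 0.1789 = 1.2210 ⇒ 1.22
e^(−rT) = e^(−0.027·1.25) = 0.9668
N(d₁) = N(1.40) = 0.9192;  N(d₂) = N(1.22) = 0.8888
C = 220·0.9192 − 180·0.9668·0.8888 = 202.2240 − 154.6725 = 47.5515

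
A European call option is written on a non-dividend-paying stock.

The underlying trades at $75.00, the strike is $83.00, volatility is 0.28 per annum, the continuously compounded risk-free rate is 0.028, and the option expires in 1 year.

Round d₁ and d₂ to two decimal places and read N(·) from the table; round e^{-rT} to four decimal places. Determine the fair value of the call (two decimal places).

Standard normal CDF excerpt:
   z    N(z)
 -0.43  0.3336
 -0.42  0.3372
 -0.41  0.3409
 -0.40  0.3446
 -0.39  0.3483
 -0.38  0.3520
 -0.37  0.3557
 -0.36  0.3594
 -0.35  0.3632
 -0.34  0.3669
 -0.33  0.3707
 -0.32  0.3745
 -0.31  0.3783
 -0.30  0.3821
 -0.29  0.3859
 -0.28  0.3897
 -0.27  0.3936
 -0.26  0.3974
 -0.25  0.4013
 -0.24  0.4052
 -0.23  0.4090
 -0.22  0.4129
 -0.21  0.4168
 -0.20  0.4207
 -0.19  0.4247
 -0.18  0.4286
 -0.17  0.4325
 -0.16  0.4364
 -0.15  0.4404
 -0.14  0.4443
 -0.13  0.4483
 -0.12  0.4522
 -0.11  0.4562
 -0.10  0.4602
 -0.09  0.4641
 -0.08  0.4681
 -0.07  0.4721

$6.10

σ√T = 0.28 × 1.0000 = 0.2800
d₁ = [ln(75/83) + (0.028 + 0.28²/2)·1] / 0.2800 = [-0.1014 + 0.0672] / 0.2800 = -0.1220 which rounds to -0.12
d₂ = d₁ − σ√T = -0.1220 − 0.2800 = -0.4020 which rounds to -0.40
exp(−rT) = exp(−0.028·1) = 0.9724
N(d₁) = N(-0.12) = 0.4522;  N(d₂) = N(-0.40) = 0.3446
C = 75·0.4522 − 83·0.9724·0.3446 = 33.9150 − 27.8124 = 6.1026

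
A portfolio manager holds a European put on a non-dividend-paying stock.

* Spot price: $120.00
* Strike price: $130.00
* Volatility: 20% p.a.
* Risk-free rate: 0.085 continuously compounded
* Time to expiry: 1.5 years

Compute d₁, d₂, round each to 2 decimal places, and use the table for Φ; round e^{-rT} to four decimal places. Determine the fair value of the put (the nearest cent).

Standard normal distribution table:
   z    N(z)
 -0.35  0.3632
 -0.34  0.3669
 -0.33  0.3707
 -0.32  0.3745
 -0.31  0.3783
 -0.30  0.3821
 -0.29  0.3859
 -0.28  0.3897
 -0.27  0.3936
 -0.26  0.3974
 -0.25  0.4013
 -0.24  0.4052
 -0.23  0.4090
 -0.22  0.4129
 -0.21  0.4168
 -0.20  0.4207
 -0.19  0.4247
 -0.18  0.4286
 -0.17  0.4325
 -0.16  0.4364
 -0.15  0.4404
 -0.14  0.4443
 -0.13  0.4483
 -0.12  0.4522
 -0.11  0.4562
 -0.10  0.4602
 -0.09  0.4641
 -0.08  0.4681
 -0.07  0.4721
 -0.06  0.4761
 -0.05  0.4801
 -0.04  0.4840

T = 1.5;  σ√T = 0.2449
d₁ = [ln(120/130) + (0.085 + 0.2²/2)·1.5] / 0.2449 = [-0.0800 + 0.1575] / 0.2449 = 0.3162 ≈ 0.32
d₂ = d₁ − σ√T = 0.3162 − 0.2449 = 0.0713 ≈ 0.07
e^(−rT) = e^(−0.085·1.5) = 0.8803
N(−d₂) = N(-0.07) = 0.4721;  N(−d₁) = N(-0.32) = 0.3745
P = 130·0.8803·0.4721 − 120·0.3745 = 54.0267 − 44.9400 = 9.0867

$9.09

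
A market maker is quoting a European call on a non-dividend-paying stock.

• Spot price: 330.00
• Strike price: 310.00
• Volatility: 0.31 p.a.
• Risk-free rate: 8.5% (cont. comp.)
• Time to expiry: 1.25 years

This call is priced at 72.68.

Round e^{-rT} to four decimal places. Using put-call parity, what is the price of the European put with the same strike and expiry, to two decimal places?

exp(−rT) = exp(−0.085·1.25) = 0.8992
Put-call parity: C − P = S − K·e^(−rT) = 330 − 310·0.8992 = 330 − 278.7520 = 51.2480
P = C − (C − P) = 72.68 − (51.2480) = 21.4320

21.43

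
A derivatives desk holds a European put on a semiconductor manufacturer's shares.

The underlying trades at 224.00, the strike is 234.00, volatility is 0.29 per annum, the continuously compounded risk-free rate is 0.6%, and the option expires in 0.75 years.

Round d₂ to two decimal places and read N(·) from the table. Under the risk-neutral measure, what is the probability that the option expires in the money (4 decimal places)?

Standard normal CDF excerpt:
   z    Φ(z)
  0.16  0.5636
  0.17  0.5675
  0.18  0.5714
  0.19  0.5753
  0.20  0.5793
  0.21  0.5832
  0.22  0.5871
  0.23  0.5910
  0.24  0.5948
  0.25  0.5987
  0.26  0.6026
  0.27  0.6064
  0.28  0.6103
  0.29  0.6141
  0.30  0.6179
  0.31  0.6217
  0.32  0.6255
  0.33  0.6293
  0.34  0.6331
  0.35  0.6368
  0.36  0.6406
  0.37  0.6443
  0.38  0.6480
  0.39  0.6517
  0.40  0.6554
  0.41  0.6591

0.6103

σ√T = 0.29 × 0.8660 = 0.2511
d₁ = [ln(224/234) + (0.006 + ½·0.29²)·0.75] / (σ√T) = (-0.0437 + 0.0360) / 0.2511 = -0.0304 → -0.03
d₂ = -0.0304 − 0.2511 = -0.2816 → -0.28
Risk-neutral Pr[S_T < K] = N(−d₂) = N(0.28) = 0.6103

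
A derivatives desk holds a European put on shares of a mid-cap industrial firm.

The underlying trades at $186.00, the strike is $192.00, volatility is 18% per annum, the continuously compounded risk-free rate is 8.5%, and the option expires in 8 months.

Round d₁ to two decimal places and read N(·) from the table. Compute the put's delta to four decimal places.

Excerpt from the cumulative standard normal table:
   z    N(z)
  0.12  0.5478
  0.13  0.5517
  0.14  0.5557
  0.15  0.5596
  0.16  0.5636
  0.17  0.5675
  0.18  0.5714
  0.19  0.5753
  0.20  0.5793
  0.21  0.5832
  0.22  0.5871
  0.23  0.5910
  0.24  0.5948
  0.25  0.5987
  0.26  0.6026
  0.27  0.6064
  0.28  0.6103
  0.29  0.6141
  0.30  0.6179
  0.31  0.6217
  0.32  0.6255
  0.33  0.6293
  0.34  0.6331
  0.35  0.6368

-0.4052

T = 0.6667;  σ√T = 0.1470
ln(S/K) + (r + σ²/2)T = ln(186/192) + (0.085 + 0.18²/2)·0.6667 = -0.0317 + 0.0675 = 0.0357
d₁ = 0.0357 / 0.1470 = 0.2430 ≈ 0.24
N(d₁) = N(0.24) = 0.5948
Δ_put = N(d₁) − 1 = 0.5948 − 1 = -0.4052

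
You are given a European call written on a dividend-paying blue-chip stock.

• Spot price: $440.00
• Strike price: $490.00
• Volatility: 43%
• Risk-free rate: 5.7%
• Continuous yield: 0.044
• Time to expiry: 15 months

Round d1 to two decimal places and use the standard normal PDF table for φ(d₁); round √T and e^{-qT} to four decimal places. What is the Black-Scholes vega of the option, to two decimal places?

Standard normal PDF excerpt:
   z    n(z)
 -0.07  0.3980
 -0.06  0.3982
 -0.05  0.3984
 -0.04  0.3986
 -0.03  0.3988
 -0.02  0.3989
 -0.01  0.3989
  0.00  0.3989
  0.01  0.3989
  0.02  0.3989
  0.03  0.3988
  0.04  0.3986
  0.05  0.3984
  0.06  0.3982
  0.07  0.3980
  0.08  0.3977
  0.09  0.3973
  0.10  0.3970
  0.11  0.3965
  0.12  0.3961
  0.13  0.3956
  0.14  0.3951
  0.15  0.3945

σ√T = 0.43 × 1.1180 = 0.4808
d₁ = [ln(440/490) + (0.057 − 0.044 + ½·0.43²)·1.25] / (σ√T) = (-0.1076 + 0.1318) / 0.4808 = 0.0503 ⇒ 0.05
√T = √1.25 = 1.1180
φ(d₁) = φ(0.05) = 0.3984
exp(−qT) = exp(−0.044·1.25) = 0.9465
vega = S·exp(−qT)·φ(d₁)·√T = 440·0.9465·0.3984·1.1180 = 185.4959
(Call and put vega coincide under Black-Scholes.)

185.50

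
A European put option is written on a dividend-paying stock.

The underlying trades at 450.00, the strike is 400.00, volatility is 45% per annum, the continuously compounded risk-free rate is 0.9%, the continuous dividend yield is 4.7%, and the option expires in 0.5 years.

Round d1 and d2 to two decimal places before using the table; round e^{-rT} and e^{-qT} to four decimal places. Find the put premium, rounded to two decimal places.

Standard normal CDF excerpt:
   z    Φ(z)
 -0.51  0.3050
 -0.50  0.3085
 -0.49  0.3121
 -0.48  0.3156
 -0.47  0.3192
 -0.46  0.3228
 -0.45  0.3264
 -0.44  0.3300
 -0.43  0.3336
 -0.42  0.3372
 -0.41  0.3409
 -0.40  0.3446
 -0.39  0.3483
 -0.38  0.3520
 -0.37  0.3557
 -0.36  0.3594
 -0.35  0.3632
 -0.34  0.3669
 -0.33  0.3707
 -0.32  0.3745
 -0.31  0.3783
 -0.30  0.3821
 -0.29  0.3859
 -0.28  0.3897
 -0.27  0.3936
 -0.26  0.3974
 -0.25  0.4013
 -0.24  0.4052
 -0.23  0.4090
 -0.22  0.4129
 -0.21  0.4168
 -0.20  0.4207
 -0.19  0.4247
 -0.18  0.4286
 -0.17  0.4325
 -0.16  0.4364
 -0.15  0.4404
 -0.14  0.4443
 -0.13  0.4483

35.06

T = 0.5;  σ√T = 0.3182
d₁ = [ln(450/400) + (0.009 − 0.047 + 0.45²/2)·0.5] / 0.3182 = [0.1178 + 0.0316] / 0.3182 = 0.4695 which rounds to 0.47
d₂ = d₁ − σ√T = 0.4695 − 0.3182 = 0.1513 which rounds to 0.15
exp(−qT) = exp(−0.047·0.5) = 0.9768;  exp(−rT) = exp(−0.009·0.5) = 0.9955
N(−d₂) = N(-0.15) = 0.4404;  N(−d₁) = N(-0.47) = 0.3192
P = 400·0.9955·0.4404 − 450·0.9768·0.3192 = 175.3673 − 140.3076 = 35.0597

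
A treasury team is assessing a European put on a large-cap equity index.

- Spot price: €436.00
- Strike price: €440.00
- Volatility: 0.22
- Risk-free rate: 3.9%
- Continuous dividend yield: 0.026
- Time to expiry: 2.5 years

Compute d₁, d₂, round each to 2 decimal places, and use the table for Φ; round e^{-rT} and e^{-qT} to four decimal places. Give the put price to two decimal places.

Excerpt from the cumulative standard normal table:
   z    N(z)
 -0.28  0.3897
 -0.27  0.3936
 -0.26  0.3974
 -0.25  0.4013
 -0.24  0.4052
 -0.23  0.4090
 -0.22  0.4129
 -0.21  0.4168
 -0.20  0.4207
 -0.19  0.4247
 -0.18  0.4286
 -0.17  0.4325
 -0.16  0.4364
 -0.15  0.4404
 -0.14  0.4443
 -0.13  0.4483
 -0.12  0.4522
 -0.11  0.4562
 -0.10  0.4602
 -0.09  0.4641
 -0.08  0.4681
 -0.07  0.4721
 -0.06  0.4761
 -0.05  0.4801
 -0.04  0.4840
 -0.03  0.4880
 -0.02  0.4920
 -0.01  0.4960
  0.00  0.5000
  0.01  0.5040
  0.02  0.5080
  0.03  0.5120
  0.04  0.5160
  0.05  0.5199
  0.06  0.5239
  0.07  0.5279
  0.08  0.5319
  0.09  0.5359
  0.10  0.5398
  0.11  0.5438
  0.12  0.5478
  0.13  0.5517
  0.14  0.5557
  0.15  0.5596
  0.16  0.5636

€51.49

T = 2.5;  σ√T = 0.3479
d₁ = [ln(436/440) + (0.039 − 0.026 + 0.22²/2)·2.5] / 0.3479 = [-0.0091 + 0.0930] / 0.3479 = 0.2411 ⇒ 0.24
d₂ = d₁ − σ√T = 0.2411 − 0.3479 = -0.1067 ⇒ -0.11
exp(−qT) = exp(−0.026·2.5) = 0.9371;  exp(−rT) = exp(−0.039·2.5) = 0.9071
P = 440·0.9071·N(0.11) − 436·0.9371·N(-0.24) = 440·0.9071·0.5438 − 436·0.9371·0.4052 = 217.0436 − 165.5548 = 51.4888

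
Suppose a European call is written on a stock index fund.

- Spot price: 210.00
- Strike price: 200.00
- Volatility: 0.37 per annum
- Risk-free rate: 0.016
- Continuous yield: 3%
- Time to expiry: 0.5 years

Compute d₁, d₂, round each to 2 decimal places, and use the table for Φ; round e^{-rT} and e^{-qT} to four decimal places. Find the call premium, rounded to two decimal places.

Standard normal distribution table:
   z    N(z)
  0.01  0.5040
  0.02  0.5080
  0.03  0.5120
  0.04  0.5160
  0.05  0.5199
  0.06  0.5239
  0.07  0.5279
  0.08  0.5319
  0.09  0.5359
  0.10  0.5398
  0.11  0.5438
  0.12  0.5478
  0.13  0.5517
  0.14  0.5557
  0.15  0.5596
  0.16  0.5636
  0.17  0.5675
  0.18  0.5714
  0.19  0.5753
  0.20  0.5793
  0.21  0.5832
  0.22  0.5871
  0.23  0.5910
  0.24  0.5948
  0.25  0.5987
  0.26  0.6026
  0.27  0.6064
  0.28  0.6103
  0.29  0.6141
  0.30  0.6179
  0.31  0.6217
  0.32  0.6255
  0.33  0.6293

25.46

σ√T = 0.37 × 0.7071 = 0.2616
ln(S/K) + (r − q + σ²/2)T = ln(210/200) + (0.016 − 0.03 + 0.37²/2)·0.5 = 0.0488 + 0.0272 = 0.0760
d₁ = 0.0760 / 0.2616 = 0.2905 ≈ 0.29
d₂ = d₁ − σ√T = 0.2905 − 0.2616 = 0.0289 ≈ 0.03
exp(−qT) = exp(−0.03·0.5) = 0.9851;  exp(−rT) = exp(−0.016·0.5) = 0.9920
C = 210·0.9851·N(0.29) − 200·0.9920·N(0.03) = 210·0.9851·0.6141 − 200·0.9920·0.5120 = 127.0395 − 101.5808 = 25.4587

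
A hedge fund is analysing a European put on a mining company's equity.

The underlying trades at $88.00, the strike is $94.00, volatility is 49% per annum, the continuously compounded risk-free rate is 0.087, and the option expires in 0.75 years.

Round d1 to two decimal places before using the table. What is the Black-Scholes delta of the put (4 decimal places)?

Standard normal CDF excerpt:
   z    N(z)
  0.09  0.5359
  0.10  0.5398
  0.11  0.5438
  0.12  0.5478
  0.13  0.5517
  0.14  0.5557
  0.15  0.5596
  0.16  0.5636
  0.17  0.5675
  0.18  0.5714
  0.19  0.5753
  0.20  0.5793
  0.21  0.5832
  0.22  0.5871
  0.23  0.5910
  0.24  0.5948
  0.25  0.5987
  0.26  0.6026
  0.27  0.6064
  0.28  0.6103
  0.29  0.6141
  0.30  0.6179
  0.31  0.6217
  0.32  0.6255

-0.4168

σ√T = 0.49·√0.75 = 0.4244
ln(S/K) + (r + σ²/2)T = ln(88/94) + (0.087 + 0.49²/2)·0.75 = -0.0660 + 0.1553 = 0.0893
d₁ = 0.0893 / 0.4244 = 0.2105 → 0.21
N(d₁) = N(0.21) = 0.5832
Δ_put = N(d₁) − 1 = 0.5832 − 1 = -0.4168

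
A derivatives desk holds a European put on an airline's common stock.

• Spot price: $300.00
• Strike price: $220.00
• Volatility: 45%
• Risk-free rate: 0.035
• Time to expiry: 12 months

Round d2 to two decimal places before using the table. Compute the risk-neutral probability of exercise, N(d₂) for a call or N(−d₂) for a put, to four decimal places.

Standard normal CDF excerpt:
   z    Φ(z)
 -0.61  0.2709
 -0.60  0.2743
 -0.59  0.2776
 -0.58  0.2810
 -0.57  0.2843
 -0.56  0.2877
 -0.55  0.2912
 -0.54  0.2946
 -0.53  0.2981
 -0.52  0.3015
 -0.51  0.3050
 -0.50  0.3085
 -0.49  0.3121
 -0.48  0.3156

0.2946

σ√T = 0.45·√1 = 0.4500
d₁ = [ln(300/220) + (0.035 + 0.45²/2)·1] / 0.4500 = [0.3102 + 0.1363] / 0.4500 = 0.9920 ⇒ 0.99
d₂ = d₁ − σ√T = 0.9920 − 0.4500 = 0.5420 ⇒ 0.54
Pr(exercise) under Q = N(−d₂) = N(-0.54) = 0.2946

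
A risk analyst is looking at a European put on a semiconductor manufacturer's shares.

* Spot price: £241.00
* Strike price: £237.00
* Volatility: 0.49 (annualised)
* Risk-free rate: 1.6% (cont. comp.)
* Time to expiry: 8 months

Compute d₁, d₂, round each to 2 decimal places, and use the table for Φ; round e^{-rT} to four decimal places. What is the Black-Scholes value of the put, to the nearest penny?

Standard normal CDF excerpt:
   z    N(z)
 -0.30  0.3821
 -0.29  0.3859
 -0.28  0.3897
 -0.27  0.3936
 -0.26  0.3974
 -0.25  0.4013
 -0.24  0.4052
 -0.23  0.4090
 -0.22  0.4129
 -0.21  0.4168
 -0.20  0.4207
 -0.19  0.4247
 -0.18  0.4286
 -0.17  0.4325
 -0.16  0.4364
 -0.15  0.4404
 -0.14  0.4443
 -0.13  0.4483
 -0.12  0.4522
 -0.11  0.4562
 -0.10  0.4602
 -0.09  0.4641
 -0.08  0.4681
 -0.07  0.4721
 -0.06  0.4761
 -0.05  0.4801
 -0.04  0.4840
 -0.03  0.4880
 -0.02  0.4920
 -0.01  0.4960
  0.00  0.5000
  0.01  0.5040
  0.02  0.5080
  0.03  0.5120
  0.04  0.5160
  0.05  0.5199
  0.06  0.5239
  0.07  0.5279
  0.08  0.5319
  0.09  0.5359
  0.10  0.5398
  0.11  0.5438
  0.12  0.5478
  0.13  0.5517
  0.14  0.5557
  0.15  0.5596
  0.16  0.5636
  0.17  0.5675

σ√T = 0.49·√0.6667 = 0.4001
d₁ = [ln(241/237) + (0.016 + 0.49²/2)·0.6667] / 0.4001 = [0.0167 + 0.0907] / 0.4001 = 0.2685 ⇒ 0.27
d₂ = d₁ − σ√T = 0.2685 − 0.4001 = -0.1315 ⇒ -0.13
exp(−rT) = exp(−0.016·0.6667) = 0.9894
N(−d₂) = N(0.13) = 0.5517;  N(−d₁) = N(-0.27) = 0.3936
P = 237·0.9894·0.5517 − 241·0.3936 = 129.3669 − 94.8576 = 34.5093

£34.51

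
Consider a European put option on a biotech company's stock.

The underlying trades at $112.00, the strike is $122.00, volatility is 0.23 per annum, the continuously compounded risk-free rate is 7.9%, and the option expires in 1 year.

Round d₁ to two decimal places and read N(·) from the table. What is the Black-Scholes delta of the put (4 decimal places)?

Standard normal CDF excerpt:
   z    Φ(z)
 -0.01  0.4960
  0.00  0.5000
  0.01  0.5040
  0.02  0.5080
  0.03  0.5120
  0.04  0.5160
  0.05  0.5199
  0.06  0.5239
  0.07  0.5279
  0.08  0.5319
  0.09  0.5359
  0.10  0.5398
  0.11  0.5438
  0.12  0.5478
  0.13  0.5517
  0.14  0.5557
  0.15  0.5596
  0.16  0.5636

-0.4641

T = 1;  σ√T = 0.2300
d₁ = [ln(112/122) + (0.079 + 0.23²/2)·1] / 0.2300 = [-0.0855 + 0.1055] / 0.2300 = 0.0866 ⇒ 0.09
N(d₁) = N(0.09) = 0.5359
Δ_put = N(d₁) − 1 = 0.5359 − 1 = -0.4641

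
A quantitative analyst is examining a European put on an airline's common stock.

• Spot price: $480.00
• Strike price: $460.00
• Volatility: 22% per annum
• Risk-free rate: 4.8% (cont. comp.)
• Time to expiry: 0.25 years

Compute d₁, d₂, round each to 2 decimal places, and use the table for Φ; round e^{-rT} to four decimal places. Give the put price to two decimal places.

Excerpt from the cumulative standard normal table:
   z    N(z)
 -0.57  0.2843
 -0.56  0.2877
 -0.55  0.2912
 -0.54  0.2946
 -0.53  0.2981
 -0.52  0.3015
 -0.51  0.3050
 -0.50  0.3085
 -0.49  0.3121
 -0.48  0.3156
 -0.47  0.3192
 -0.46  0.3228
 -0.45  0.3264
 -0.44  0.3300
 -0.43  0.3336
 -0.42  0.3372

σ√T = 0.22·√0.25 = 0.1100
d₁ = [ln(480/460) + (0.048 + 0.22²/2)·0.25] / 0.1100 = [0.0426 + 0.0181] / 0.1100 = 0.5510 → 0.55
d₂ = d₁ − σ√T = 0.5510 − 0.1100 = 0.4410 → 0.44
exp(−rT) = exp(−0.048·0.25) = 0.9881
N(−d₂) = N(-0.44) = 0.3300;  N(−d₁) = N(-0.55) = 0.2912
P = 460·0.9881·0.3300 − 480·0.2912 = 149.9936 − 139.7760 = 10.2176

$10.22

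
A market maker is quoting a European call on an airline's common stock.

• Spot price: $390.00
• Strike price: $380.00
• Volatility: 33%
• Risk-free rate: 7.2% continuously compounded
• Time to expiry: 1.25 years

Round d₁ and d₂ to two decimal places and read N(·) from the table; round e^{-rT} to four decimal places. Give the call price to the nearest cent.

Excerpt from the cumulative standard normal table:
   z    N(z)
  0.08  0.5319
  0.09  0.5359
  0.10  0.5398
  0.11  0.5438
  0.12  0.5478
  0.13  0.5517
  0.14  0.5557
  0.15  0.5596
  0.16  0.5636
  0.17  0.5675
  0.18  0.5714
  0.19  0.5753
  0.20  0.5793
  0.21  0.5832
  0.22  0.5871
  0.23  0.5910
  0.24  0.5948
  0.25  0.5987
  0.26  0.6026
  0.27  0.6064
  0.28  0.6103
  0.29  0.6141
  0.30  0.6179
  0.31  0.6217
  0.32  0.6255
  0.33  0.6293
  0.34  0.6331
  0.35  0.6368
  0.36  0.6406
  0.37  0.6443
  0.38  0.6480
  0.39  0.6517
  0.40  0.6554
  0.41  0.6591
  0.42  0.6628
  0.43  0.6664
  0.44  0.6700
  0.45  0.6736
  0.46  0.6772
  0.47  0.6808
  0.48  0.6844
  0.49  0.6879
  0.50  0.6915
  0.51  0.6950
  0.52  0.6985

$78.09

σ√T = 0.33 × 1.1180 = 0.3690
d₁ = [ln(390/380) + (0.072 + 0.33²/2)·1.25] / 0.3690 = [0.0260 + 0.1581] / 0.3690 = 0.4988 ≈ 0.50
d₂ = d₁ − σ√T = 0.4988 − 0.3690 = 0.1299 ≈ 0.13
e^(−rT) = e^(−0.072·1.25) = 0.9139
C = 390·N(0.50) − 380·0.9139·N(0.13) = 390·0.6915 − 380·0.9139·0.5517 = 269.6850 − 191.5955 = 78.0895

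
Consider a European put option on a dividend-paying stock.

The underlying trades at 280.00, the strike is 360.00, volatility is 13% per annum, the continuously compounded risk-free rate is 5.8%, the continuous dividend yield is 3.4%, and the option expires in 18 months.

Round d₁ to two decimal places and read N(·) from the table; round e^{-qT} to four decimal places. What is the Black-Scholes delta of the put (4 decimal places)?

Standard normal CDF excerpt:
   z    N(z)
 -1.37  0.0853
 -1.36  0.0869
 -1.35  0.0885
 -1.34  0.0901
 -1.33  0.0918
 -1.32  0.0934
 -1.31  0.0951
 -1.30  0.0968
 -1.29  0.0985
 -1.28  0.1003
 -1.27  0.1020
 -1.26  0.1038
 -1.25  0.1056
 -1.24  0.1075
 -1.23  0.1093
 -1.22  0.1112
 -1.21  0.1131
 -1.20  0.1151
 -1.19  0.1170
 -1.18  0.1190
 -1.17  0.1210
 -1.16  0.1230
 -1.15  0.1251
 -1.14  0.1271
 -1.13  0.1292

-0.8534

σ√T = 0.13 × 1.2247 = 0.1592
d₁ = [ln(280/360) + (0.058 − 0.034 + 0.13²/2)·1.5] / 0.1592 = [-0.2513 + 0.0487] / 0.1592 = -1.2727 → -1.27
N(d₁) = N(-1.27) = 0.1020
Δ_put = e^(−qT)·(N(d₁) − 1) = 0.9503·(0.1020 − 1) = -0.8534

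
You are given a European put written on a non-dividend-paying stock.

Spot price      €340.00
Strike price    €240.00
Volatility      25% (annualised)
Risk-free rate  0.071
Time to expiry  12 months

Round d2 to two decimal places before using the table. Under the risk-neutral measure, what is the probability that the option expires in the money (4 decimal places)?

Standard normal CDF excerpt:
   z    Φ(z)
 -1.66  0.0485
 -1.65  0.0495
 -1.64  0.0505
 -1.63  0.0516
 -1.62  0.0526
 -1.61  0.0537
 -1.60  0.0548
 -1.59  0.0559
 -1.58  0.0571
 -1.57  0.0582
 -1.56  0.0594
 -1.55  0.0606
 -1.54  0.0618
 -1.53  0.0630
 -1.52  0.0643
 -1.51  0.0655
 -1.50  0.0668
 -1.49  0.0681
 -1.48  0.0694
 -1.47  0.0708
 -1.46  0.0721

σ√T = 0.25 × 1.0000 = 0.2500
d₁ = [ln(340/240) + (0.071 + 0.25²/2)·1] / 0.2500 = [0.3483 + 0.1022] / 0.2500 = 1.8022 → 1.80
d₂ = d₁ − σ√T = 1.8022 − 0.2500 = 1.5522 → 1.55
Pr(exercise) under Q = N(−d₂) = N(-1.55) = 0.0606

0.0606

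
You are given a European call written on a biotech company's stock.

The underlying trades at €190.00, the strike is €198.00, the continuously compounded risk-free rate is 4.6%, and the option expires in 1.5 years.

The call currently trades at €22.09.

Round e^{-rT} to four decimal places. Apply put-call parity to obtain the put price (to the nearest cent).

e^(−rT) = e^(−0.046·1.5) = 0.9333
Put-call parity: C − P = S − K·e^(−rT) = 190 − 198·0.9333 = 190 − 184.7934 = 5.2066
P = C − (C − P) = 22.09 − (5.2066) = 16.8834

€16.88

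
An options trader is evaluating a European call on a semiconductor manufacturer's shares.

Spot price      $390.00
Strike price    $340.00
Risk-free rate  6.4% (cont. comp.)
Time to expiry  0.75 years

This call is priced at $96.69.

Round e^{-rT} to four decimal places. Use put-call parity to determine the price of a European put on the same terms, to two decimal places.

$30.74

e^(−rT) = e^(−0.064·0.75) = 0.9531
Put-call parity: C − P = S − K·e^(−rT) = 390 − 340·0.9531 = 390 − 324.0540 = 65.9460
P = C − (C − P) = 96.69 − (65.9460) = 30.7440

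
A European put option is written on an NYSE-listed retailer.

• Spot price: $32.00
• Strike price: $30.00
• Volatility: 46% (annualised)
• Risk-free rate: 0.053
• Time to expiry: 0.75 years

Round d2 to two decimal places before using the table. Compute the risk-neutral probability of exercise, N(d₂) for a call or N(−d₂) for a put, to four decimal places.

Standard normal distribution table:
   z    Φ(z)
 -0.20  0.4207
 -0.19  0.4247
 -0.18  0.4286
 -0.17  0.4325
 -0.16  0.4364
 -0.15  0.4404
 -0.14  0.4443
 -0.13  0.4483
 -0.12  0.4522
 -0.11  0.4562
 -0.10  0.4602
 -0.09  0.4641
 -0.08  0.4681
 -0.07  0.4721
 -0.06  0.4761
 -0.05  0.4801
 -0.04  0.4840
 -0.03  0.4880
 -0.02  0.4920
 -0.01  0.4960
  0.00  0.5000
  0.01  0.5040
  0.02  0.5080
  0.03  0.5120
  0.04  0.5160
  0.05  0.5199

σ√T = 0.46 × 0.8660 = 0.3984
d₁ = [ln(32/30) + (0.053 + ½·0.46²)·0.75] / (σ√T) = (0.0645 + 0.1191) / 0.3984 = 0.4610 ⇒ 0.46
d₂ = 0.4610 − 0.3984 = 0.0626 ⇒ 0.06
Pr(exercise) under Q = N(−d₂) = N(-0.06) = 0.4761

0.4761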